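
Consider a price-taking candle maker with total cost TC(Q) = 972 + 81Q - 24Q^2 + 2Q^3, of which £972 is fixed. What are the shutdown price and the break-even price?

Shutdown price = £9; break-even price = £135

AVC = 81 - 24Q + 2Q^2; minimized at Q = 6, giving min AVC = £9. That is the shutdown price.
ATC = 972/Q + 81 - 24Q + 2Q^2. Setting dATC/dQ = −972/Q^2 − 24 + 4Q = 0 gives Q = 9 (since 4·9^3 − 24·9^2 = 972).
min ATC = 972/9 + 81 − 24·9 + 2·9^2 = £135. That is the break-even price.
For £9 ≤ P < £135 the firm produces at a loss; below £9 it shuts down.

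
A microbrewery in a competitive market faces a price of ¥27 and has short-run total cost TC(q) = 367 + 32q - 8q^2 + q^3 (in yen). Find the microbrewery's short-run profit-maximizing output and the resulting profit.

Profit = -¥317 at q = 5

AVC = 32 - 8q + q^2 has its minimum ¥16 at q = 4; price ¥27 clears that bar, so the firm operates.
MC = 32 - 16q + 3q^2. Setting P = MC and taking the root on the rising branch gives q* = 5.
TR = 27·5 = 135. TC = 367 + 85 = 452. Profit = 135 − 452 = -¥317.
By producing, the firm covers all variable cost plus ¥50 of fixed cost; shutting down would lose the full ¥367.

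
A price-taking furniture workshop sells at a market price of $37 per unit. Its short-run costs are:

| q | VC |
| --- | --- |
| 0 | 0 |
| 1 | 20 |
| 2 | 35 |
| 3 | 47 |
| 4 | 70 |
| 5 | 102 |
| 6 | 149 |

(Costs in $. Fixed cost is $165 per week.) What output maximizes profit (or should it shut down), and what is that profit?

Compute π = P·q − TC at each output: q=0: -165; q=1: -148; q=2: -126; q=3: -101; q=4: -87; q=5: -82; q=6: -92.
Profit is maximized at q = 5. AVC there is 102/5 = $20.40 ≤ P, so producing beats shutting down (which would give -$165).

q = 5; profit = -$82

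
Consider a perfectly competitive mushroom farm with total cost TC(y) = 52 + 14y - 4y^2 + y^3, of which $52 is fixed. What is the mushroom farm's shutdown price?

The shutdown price is the minimum of AVC. VC = 14y - 4y^2 + y^3, so AVC = 14 - 4y + y^2.
dAVC/dy = -4 + 2y = 0 gives y = 2. min AVC = 14 - 4·2 + 2^2 = 10.
The firm shuts down for any P below $10.

$10 per unit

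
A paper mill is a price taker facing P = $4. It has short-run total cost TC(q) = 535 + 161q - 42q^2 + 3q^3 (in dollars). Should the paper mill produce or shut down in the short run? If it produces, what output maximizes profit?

Shut down

Strip out fixed cost: VC = 161q - 42q^2 + 3q^3. Then AVC = 161 - 42q + 3q^2 and MC = 161 - 84q + 9q^2.
AVC is minimized where dAVC/dq = -42 + 6q = 0, at q = 7; min AVC = 161 - 42·7 + 3·7^2 = $14.
Since P = $4 < min AVC = $14, price fails to cover variable cost at any output.
The firm minimizes its loss by shutting down and losing only its fixed cost of $535.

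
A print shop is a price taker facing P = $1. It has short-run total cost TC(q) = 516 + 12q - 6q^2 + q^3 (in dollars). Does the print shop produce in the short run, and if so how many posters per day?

Strip out fixed cost: VC = 12q - 6q^2 + q^3. Then AVC = 12 - 6q + q^2 and MC = 12 - 12q + 3q^2.
The AVC parabola has its vertex at q = 6/2 = 3, where AVC = 12 - 6·3 + 3^2 = $3.
Since P = $1 < min AVC = $3, price fails to cover variable cost at any output.
The firm minimizes its loss by shutting down and losing only its fixed cost of $516.

Shut down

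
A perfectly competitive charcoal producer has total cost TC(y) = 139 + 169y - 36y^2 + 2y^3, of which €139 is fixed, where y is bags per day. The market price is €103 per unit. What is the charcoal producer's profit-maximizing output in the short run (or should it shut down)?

Variable cost is VC = 169y - 36y^2 + 2y^3, so AVC = VC/y = 169 - 36y + 2y^2 and MC = dTC/dy = 169 - 72y + 6y^2.
AVC is minimized where dAVC/dy = -36 + 4y = 0, at y = 9; min AVC = 169 - 36·9 + 2·9^2 = €7.
Because €103 ≥ €7, revenue can cover variable cost; the firm operates.
Set P = MC: 103 = 169 - 72y + 6y^2 → 66 - 72y + 6y^2 = 0. The roots are y = 1 and y = 11; the profit-maximizing output is on the rising part of MC, so y* = 11.
Check: AVC at y = 11 is €15 ≤ P, so revenue covers variable cost.
Profit = P·y − TC = 103·11 − 304 = €829.

Produce at y = 11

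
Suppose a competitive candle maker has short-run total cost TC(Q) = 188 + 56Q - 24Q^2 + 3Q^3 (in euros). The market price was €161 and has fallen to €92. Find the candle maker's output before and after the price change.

MC = 56 - 48Q + 9Q^2; the shutdown threshold is min AVC = €8 (at Q = 4).
With P = €161 above the shutdown price, P = MC gives Q = 7.
At P = €92 ≥ min AVC, set P = MC: Q = 6. The firm stays open but cuts output.

Output falls from 7 to 6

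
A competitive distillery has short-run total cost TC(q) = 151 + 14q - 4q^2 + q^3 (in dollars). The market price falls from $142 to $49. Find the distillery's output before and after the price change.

Output falls from 8 to 5

MC = 14 - 8q + 3q^2; the shutdown threshold is min AVC = $10 (at q = 2).
With P = $142 above the shutdown price, P = MC gives q = 8.
At P = $49 ≥ min AVC, set P = MC: q = 5. The firm stays open but cuts output.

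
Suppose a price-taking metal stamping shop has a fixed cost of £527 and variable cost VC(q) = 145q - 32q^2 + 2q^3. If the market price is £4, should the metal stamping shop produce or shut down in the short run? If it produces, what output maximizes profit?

Shut down

Variable cost is VC = 145q - 32q^2 + 2q^3, so AVC = VC/q = 145 - 32q + 2q^2 and MC = dTC/dq = 145 - 64q + 6q^2.
AVC is minimized where dAVC/dq = -32 + 4q = 0, at q = 8; min AVC = 145 - 32·8 + 2·8^2 = £17.
P = £4 lies below min AVC = £17; no output level covers variable cost.
Shutting down limits the loss to fixed cost, £527.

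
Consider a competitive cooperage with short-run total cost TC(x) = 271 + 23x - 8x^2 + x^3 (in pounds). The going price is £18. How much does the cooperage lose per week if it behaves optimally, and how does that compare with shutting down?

AVC = 23 - 8x + x^2 has its minimum £7 at x = 4; price £18 clears that bar, so the firm operates.
With MC = 23 - 16x + 3x^2, P = MC on the upward-sloping part at x* = 5.
TR = 18·5 = 90. TC = 271 + 40 = 311. Profit = 90 − 311 = -£221.
By producing, the firm covers all variable cost plus £50 of fixed cost; shutting down would lose the full £271.

Profit = -£221 at x = 5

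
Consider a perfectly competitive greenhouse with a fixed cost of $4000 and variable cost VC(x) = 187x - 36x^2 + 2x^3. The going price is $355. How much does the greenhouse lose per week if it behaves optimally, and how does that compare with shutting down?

AVC = 187 - 36x + 2x^2 has its minimum $25 at x = 9; price $355 clears that bar, so the firm operates.
With MC = 187 - 72x + 6x^2, P = MC on the upward-sloping part at x* = 14.
TR = 355·14 = 4970. TC = 4000 + 1050 = 5050. Profit = 4970 − 5050 = -$80.
Shutting down would mean losing the fixed cost of $4000, so operating at a loss of $80 is better by $3920.

Profit = -$80 at x = 14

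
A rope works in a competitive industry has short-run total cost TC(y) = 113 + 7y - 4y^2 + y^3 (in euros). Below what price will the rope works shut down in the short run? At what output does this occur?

Short-run supply begins at min AVC. From VC = 7y - 4y^2 + y^3, AVC = 7 - 4y + y^2.
At the minimum of AVC, MC = AVC. MC = 7 - 8y + 3y^2; setting MC = AVC gives 2y^2 - 4y = 0, so y = 2. min AVC = 3.
For P < €3 the firm produces nothing.

€3 per unit, at y = 2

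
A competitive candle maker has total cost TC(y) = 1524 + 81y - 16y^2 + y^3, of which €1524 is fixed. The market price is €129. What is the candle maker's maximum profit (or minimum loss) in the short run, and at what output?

AVC = 81 - 16y + y^2; min AVC = €17 at y = 8. Since P = €129 ≥ min AVC, the firm produces.
MC = 81 - 32y + 3y^2. Setting P = MC and taking the root on the rising branch gives y* = 12.
TR = 129·12 = 1548. TC = 1524 + 396 = 1920. Profit = 1548 − 1920 = -€372.
That loss of €372 beats the €1524 the firm would lose by shutting down; producing recovers €1152 of fixed cost.

Profit = -€372 at y = 12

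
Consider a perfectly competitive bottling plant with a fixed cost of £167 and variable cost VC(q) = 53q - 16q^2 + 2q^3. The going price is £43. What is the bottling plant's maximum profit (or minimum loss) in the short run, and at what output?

Profit = -£67 at q = 5

AVC = 53 - 16q + 2q^2; min AVC = £21 at q = 4. Since P = £43 ≥ min AVC, the firm produces.
With MC = 53 - 32q + 6q^2, P = MC on the upward-sloping part at q* = 5.
TR = 43·5 = 215. TC = 167 + 115 = 282. Profit = 215 − 282 = -£67.
That loss of £67 beats the £167 the firm would lose by shutting down; producing recovers £100 of fixed cost.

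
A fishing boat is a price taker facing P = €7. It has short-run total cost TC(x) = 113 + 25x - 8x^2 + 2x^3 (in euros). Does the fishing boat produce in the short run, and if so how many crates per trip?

Shut down

From TC, MC = TC'(x) = 25 - 16x + 6x^2 and AVC = VC/x = 25 - 8x + 2x^2.
AVC hits its minimum where MC = AVC, at x = 2, giving min AVC = 25 - 8·2 + 2·2^2 = €17.
Since P = €7 < min AVC = €17, price fails to cover variable cost at any output.
Best response: produce nothing and absorb the €113 fixed cost.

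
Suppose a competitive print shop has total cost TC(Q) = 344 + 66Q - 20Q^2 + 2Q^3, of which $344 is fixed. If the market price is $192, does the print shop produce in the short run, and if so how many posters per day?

Variable cost is VC = 66Q - 20Q^2 + 2Q^3, so AVC = VC/Q = 66 - 20Q + 2Q^2 and MC = dTC/dQ = 66 - 40Q + 6Q^2.
AVC hits its minimum where MC = AVC, at Q = 5, giving min AVC = 66 - 20·5 + 2·5^2 = $16.
Because $192 ≥ $16, revenue can cover variable cost; the firm operates.
P = MC gives -126 - 40Q + 6Q^2 = 0, with roots -7/3 and 9. Take the larger (rising MC): Q* = 9.
Check: AVC at Q = 9 is $48 ≤ P, so revenue covers variable cost.
Profit = P·Q − TC = 192·9 − 776 = $952.

Produce at Q = 9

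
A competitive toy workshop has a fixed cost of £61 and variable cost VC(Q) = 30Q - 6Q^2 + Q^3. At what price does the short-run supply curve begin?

£21 per unit

Short-run supply begins at min AVC. From VC = 30Q - 6Q^2 + Q^3, AVC = 30 - 6Q + Q^2.
dAVC/dQ = -6 + 2Q = 0 gives Q = 3. min AVC = 30 - 6·3 + 3^2 = 21.
For P < £21 the firm produces nothing.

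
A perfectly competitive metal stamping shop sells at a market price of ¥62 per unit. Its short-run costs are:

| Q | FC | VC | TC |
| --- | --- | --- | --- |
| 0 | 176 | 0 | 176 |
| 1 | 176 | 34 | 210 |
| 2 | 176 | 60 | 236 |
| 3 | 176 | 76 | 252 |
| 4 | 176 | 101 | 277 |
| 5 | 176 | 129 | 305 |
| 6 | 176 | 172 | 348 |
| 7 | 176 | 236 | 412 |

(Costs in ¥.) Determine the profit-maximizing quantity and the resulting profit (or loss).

Profit at each row (π = 62Q − TC): Q=0: -176; Q=1: -148; Q=2: -112; Q=3: -66; Q=4: -29; Q=5: 5; Q=6: 24; Q=7: 22.
Profit is maximized at Q = 6. AVC there is 172/6 = ¥28.67 ≤ P, so producing beats shutting down (which would give -¥176).

Q = 6; profit = ¥24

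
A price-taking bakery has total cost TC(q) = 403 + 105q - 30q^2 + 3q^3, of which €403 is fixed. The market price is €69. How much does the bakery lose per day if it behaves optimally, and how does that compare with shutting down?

Profit = -€187 at q = 6

AVC = 105 - 30q + 3q^2; min AVC = €30 at q = 5. Since P = €69 ≥ min AVC, the firm produces.
With MC = 105 - 60q + 9q^2, P = MC on the upward-sloping part at q* = 6.
TR = 69·6 = 414. TC = 403 + 198 = 601. Profit = 414 − 601 = -€187.
By producing, the firm covers all variable cost plus €216 of fixed cost; shutting down would lose the full €403.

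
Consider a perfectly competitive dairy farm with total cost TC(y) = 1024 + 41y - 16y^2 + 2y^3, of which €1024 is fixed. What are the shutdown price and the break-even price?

AVC = 41 - 16y + 2y^2; minimized at y = 4, giving min AVC = €9. That is the shutdown price.
ATC = 1024/y + 41 - 16y + 2y^2. Setting dATC/dy = −1024/y^2 − 16 + 4y = 0 gives y = 8 (since 4·8^3 − 16·8^2 = 1024).
min ATC = 1024/8 + 41 − 16·8 + 2·8^2 = €169. That is the break-even price.
Between these two prices the firm operates at a loss; above €169 it earns a profit.

Shutdown price = €9; break-even price = €169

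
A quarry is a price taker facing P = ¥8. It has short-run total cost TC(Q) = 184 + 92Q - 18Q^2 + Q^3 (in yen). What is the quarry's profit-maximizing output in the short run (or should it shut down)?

Shut down

Variable cost is VC = 92Q - 18Q^2 + Q^3, so AVC = VC/Q = 92 - 18Q + Q^2 and MC = dTC/dQ = 92 - 36Q + 3Q^2.
AVC hits its minimum where MC = AVC, at Q = 9, giving min AVC = 92 - 18·9 + 9^2 = ¥11.
P = ¥8 lies below min AVC = ¥11; no output level covers variable cost.
Best response: produce nothing and absorb the ¥184 fixed cost.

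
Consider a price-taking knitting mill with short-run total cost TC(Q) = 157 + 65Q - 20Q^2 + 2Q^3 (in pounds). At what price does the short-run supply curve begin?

Short-run supply begins at min AVC. From VC = 65Q - 20Q^2 + 2Q^3, AVC = 65 - 20Q + 2Q^2.
At the minimum of AVC, MC = AVC. MC = 65 - 40Q + 6Q^2; setting MC = AVC gives 4Q^2 - 20Q = 0, so Q = 5. min AVC = 15.
So the shutdown price is £15.

£15 per unit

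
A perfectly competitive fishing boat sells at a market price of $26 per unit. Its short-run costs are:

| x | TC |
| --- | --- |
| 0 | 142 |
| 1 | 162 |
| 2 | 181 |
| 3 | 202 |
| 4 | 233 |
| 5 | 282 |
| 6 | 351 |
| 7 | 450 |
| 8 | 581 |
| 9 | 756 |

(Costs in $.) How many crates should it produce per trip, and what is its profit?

x = 3; profit = -$124

Compute π = P·x − TC at each output: x=0: -142; x=1: -136; x=2: -129; x=3: -124; x=4: -129; x=5: -152; x=6: -195; x=7: -268; x=8: -373; x=9: -522.
Profit is maximized at x = 3. AVC there is 60/3 = $20 ≤ P, so producing beats shutting down (which would give -$142).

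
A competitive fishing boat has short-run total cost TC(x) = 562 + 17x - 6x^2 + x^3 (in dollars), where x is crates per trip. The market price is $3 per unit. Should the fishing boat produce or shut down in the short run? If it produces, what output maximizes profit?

Variable cost is VC = 17x - 6x^2 + x^3, so AVC = VC/x = 17 - 6x + x^2 and MC = dTC/dx = 17 - 12x + 3x^2.
AVC is minimized where dAVC/dx = -6 + 2x = 0, at x = 3; min AVC = 17 - 6·3 + 3^2 = $8.
With P < min AVC ($3 < $8), every unit sold adds to the loss.
Best response: produce nothing and absorb the $562 fixed cost.

Shut down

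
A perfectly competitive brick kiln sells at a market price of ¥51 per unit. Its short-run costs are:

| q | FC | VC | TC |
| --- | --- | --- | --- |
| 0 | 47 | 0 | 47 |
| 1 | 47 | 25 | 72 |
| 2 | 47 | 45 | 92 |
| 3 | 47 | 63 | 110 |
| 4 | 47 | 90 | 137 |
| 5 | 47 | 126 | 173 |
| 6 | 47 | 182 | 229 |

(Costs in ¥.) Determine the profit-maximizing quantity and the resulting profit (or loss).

q = 5; profit = ¥82

Profit at each row (π = 51q − TC): q=0: -47; q=1: -21; q=2: 10; q=3: 43; q=4: 67; q=5: 82; q=6: 77.
Profit is maximized at q = 5. AVC there is 126/5 = ¥25.20 ≤ P, so producing beats shutting down (which would give -¥47).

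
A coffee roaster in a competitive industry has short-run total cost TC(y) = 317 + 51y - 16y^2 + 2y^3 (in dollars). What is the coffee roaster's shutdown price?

$19 per unit

The firm shuts down when price falls below the minimum of average variable cost. AVC = VC/y = 51 - 16y + 2y^2.
dAVC/dy = -16 + 4y = 0 gives y = 4. min AVC = 51 - 16·4 + 2·4^2 = 19.
So the shutdown price is $19.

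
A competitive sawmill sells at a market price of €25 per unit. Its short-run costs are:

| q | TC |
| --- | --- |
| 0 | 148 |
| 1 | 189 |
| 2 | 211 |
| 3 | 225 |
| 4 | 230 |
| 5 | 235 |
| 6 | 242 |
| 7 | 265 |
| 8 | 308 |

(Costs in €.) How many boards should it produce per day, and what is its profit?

Profit at each row (π = 25q − TC): q=0: -148; q=1: -164; q=2: -161; q=3: -150; q=4: -130; q=5: -110; q=6: -92; q=7: -90; q=8: -108.
Profit is maximized at q = 7. AVC there is 117/7 = €16.71 ≤ P, so producing beats shutting down (which would give -€148).

q = 7; profit = -€90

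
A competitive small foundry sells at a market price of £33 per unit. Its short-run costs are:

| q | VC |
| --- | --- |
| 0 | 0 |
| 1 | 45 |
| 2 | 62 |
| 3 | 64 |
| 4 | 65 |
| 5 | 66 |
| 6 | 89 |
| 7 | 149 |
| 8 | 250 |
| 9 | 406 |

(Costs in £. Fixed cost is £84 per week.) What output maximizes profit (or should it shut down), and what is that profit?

q = 6; profit = £25

Compute π = P·q − TC at each output: q=0: -84; q=1: -96; q=2: -80; q=3: -49; q=4: -17; q=5: 15; q=6: 25; q=7: -2; q=8: -70; q=9: -193.
Profit is maximized at q = 6. AVC there is 89/6 = £14.83 ≤ P, so producing beats shutting down (which would give -£84).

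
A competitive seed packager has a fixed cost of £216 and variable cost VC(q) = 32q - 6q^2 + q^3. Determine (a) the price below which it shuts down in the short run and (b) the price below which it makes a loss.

Shutdown price = £23; break-even price = £68

Shutdown price = min AVC. AVC = 32 - 6q + q^2, with vertex at q = 3 and minimum £23.
ATC = 216/q + 32 - 6q + q^2. Setting dATC/dq = −216/q^2 − 6 + 2q = 0 gives q = 6 (since 2·6^3 − 6·6^2 = 216).
min ATC = 216/6 + 32 − 6·6 + 6^2 = £68. That is the break-even price.
For £23 ≤ P < £68 the firm produces at a loss; below £23 it shuts down.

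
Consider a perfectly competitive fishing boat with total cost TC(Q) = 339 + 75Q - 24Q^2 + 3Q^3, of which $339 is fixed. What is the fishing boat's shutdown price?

$27 per unit

The firm shuts down when price falls below the minimum of average variable cost. AVC = VC/Q = 75 - 24Q + 3Q^2.
At the minimum of AVC, MC = AVC. MC = 75 - 48Q + 9Q^2; setting MC = AVC gives 6Q^2 - 24Q = 0, so Q = 4. min AVC = 27.
The firm shuts down for any P below $27.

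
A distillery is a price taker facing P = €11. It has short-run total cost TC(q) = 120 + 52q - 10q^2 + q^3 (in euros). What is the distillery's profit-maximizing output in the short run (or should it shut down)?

Shut down

Strip out fixed cost: VC = 52q - 10q^2 + q^3. Then AVC = 52 - 10q + q^2 and MC = 52 - 20q + 3q^2.
AVC is minimized where dAVC/dq = -10 + 2q = 0, at q = 5; min AVC = 52 - 10·5 + 5^2 = €27.
Since P = €11 < min AVC = €27, price fails to cover variable cost at any output.
Best response: produce nothing and absorb the €120 fixed cost.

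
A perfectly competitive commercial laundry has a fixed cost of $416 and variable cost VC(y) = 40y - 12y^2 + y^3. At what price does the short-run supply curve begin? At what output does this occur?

$4 per unit, at y = 6

The shutdown price is the minimum of AVC. VC = 40y - 12y^2 + y^3, so AVC = 40 - 12y + y^2.
dAVC/dy = -12 + 2y = 0 gives y = 6. min AVC = 40 - 12·6 + 6^2 = 4.
So the shutdown price is $4.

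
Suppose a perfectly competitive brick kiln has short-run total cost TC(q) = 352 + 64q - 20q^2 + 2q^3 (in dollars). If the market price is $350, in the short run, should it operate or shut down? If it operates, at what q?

Variable cost is VC = 64q - 20q^2 + 2q^3, so AVC = VC/q = 64 - 20q + 2q^2 and MC = dTC/dq = 64 - 40q + 6q^2.
The AVC parabola has its vertex at q = 20/4 = 5, where AVC = 64 - 20·5 + 2·5^2 = $14.
Because $350 ≥ $14, revenue can cover variable cost; the firm operates.
Solving P = MC: -286 - 40q + 6q^2 = 0 ⇒ q = -13/3 or 11. On the upward-sloping branch, q* = 11.
Check: AVC at q = 11 is $86 ≤ P, so revenue covers variable cost.
Profit = P·q − TC = 350·11 − 1298 = $2552.

Produce at q = 11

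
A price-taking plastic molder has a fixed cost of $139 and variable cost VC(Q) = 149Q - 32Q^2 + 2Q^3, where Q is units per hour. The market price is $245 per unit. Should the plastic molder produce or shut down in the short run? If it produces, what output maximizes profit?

From TC, MC = TC'(Q) = 149 - 64Q + 6Q^2 and AVC = VC/Q = 149 - 32Q + 2Q^2.
The AVC parabola has its vertex at Q = 32/4 = 8, where AVC = 149 - 32·8 + 2·8^2 = $21.
Since P = $245 ≥ min AVC = $21, price covers variable cost and the firm should produce.
P = MC gives -96 - 64Q + 6Q^2 = 0, with roots -4/3 and 12. Take the larger (rising MC): Q* = 12.
Check: AVC at Q = 12 is $53 ≤ P, so revenue covers variable cost.
Profit = P·Q − TC = 245·12 − 775 = $2165.

Produce at Q = 12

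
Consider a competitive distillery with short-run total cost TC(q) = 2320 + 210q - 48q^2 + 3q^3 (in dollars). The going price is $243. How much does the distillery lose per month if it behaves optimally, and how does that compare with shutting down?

Profit = -$142 at q = 11

AVC = 210 - 48q + 3q^2; min AVC = $18 at q = 8. Since P = $243 ≥ min AVC, the firm produces.
With MC = 210 - 96q + 9q^2, P = MC on the upward-sloping part at q* = 11.
TR = 243·11 = 2673. TC = 2320 + 495 = 2815. Profit = 2673 − 2815 = -$142.
That loss of $142 beats the $2320 the firm would lose by shutting down; producing recovers $2178 of fixed cost.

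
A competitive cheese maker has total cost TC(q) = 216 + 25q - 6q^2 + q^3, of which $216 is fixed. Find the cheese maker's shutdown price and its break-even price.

Shutdown price = min AVC. AVC = 25 - 6q + q^2, with vertex at q = 3 and minimum $16.
ATC = 216/q + 25 - 6q + q^2. Setting dATC/dq = −216/q^2 − 6 + 2q = 0 gives q = 6 (since 2·6^3 − 6·6^2 = 216).
min ATC = 216/6 + 25 − 6·6 + 6^2 = $61. That is the break-even price.
For $16 ≤ P < $61 the firm produces at a loss; below $16 it shuts down.

Shutdown price = $16; break-even price = $61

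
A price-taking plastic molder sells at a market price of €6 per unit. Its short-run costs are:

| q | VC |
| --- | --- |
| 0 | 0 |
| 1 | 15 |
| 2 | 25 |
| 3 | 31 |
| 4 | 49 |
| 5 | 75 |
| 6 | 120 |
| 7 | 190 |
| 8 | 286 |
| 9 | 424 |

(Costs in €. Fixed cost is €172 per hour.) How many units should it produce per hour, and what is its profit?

q = 0 (shut down); profit = -€172

Tabulate TR − TC: q=0: -172; q=1: -181; q=2: -185; q=3: -185; q=4: -197; q=5: -217; q=6: -256; q=7: -320; q=8: -410; q=9: -542.
Profit is highest at q = 0. Equivalently, the lowest AVC in the table is 31/3 ≈ €10.33 at q = 3, and P = €6 falls below it — price never covers variable cost, so the firm shuts down and loses only its fixed cost.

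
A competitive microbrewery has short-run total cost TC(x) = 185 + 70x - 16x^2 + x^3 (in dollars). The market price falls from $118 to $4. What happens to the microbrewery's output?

AVC = 70 - 16x + x^2, minimized at x = 8 where min AVC = $6. MC = 70 - 32x + 3x^2.
With P = $118 above the shutdown price, P = MC gives x = 12.
At P = $4 < min AVC = $6, price no longer covers variable cost at any output, so the firm shuts down: x = 0.

Output falls from 12 to 0 (the firm shuts down)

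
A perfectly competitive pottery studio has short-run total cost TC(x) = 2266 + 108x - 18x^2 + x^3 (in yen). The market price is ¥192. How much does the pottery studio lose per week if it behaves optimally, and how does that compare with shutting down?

Profit = -¥306 at x = 14

AVC = 108 - 18x + x^2; min AVC = ¥27 at x = 9. Since P = ¥192 ≥ min AVC, the firm produces.
MC = 108 - 36x + 3x^2. Setting P = MC and taking the root on the rising branch gives x* = 14.
TR = 192·14 = 2688. TC = 2266 + 728 = 2994. Profit = 2688 − 2994 = -¥306.
By producing, the firm covers all variable cost plus ¥1960 of fixed cost; shutting down would lose the full ¥2266.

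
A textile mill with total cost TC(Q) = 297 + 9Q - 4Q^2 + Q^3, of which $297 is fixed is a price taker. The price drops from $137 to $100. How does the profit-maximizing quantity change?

Output falls from 8 to 7

MC = 9 - 8Q + 3Q^2; the shutdown threshold is min AVC = $5 (at Q = 2).
At P = $137 ≥ min AVC, set P = MC on the rising branch: Q = 8.
At P = $100 ≥ min AVC, set P = MC: Q = 7. The firm stays open but cuts output.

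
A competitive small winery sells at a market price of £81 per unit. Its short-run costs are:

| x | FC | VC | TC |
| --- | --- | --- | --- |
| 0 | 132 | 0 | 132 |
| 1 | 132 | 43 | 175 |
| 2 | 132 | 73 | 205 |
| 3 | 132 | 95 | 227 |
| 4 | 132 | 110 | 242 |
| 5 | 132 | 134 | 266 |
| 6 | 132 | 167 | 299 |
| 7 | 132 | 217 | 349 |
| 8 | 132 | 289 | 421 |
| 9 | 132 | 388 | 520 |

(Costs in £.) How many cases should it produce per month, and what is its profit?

Profit at each row (π = 81x − TC): x=0: -132; x=1: -94; x=2: -43; x=3: 16; x=4: 82; x=5: 139; x=6: 187; x=7: 218; x=8: 227; x=9: 209.
Profit is maximized at x = 8. AVC there is 289/8 = £36.12 ≤ P, so producing beats shutting down (which would give -£132).

x = 8; profit = £227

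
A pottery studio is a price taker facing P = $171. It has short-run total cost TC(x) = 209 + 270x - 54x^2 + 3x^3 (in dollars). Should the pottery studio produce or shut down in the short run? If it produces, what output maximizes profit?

Strip out fixed cost: VC = 270x - 54x^2 + 3x^3. Then AVC = 270 - 54x + 3x^2 and MC = 270 - 108x + 9x^2.
AVC hits its minimum where MC = AVC, at x = 9, giving min AVC = 270 - 54·9 + 3·9^2 = $27.
Because $171 ≥ $27, revenue can cover variable cost; the firm operates.
Set P = MC: 171 = 270 - 108x + 9x^2 → 99 - 108x + 9x^2 = 0. The roots are x = 1 and x = 11; the profit-maximizing output is on the rising part of MC, so x* = 11.
Check: AVC at x = 11 is $39 ≤ P, so revenue covers variable cost.
Profit = P·x − TC = 171·11 − 638 = $1243.

Produce at x = 11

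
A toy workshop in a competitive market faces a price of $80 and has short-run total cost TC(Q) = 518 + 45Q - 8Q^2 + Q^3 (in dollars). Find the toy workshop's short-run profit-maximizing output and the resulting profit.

Profit = -$224 at Q = 7

AVC = 45 - 8Q + Q^2 has its minimum $29 at Q = 4; price $80 clears that bar, so the firm operates.
MC = 45 - 16Q + 3Q^2. Setting P = MC and taking the root on the rising branch gives Q* = 7.
TR = 80·7 = 560. TC = 518 + 266 = 784. Profit = 560 − 784 = -$224.
That loss of $224 beats the $518 the firm would lose by shutting down; producing recovers $294 of fixed cost.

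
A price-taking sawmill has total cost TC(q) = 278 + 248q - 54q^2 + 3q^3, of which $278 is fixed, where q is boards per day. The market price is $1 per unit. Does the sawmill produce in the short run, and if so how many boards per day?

Shut down

Strip out fixed cost: VC = 248q - 54q^2 + 3q^3. Then AVC = 248 - 54q + 3q^2 and MC = 248 - 108q + 9q^2.
AVC is minimized where dAVC/dq = -54 + 6q = 0, at q = 9; min AVC = 248 - 54·9 + 3·9^2 = $5.
With P < min AVC ($1 < $5), every unit sold adds to the loss.
Shutting down limits the loss to fixed cost, $278.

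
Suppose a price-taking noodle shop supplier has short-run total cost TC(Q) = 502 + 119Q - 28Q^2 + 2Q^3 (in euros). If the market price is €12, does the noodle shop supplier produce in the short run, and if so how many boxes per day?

Shut down

From TC, MC = TC'(Q) = 119 - 56Q + 6Q^2 and AVC = VC/Q = 119 - 28Q + 2Q^2.
The AVC parabola has its vertex at Q = 28/4 = 7, where AVC = 119 - 28·7 + 2·7^2 = €21.
P = €12 lies below min AVC = €21; no output level covers variable cost.
Best response: produce nothing and absorb the €502 fixed cost.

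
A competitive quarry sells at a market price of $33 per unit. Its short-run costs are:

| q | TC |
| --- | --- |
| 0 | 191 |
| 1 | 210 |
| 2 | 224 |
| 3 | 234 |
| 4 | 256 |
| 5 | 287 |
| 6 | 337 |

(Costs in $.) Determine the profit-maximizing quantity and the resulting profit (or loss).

q = 5; profit = -$122

Profit at each row (π = 33q − TC): q=0: -191; q=1: -177; q=2: -158; q=3: -135; q=4: -124; q=5: -122; q=6: -139.
Profit is maximized at q = 5. AVC there is 96/5 = $19.20 ≤ P, so producing beats shutting down (which would give -$191).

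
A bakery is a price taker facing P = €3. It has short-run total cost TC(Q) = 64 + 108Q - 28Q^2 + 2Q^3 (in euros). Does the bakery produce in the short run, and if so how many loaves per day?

Shut down

Variable cost is VC = 108Q - 28Q^2 + 2Q^3, so AVC = VC/Q = 108 - 28Q + 2Q^2 and MC = dTC/dQ = 108 - 56Q + 6Q^2.
AVC is minimized where dAVC/dQ = -28 + 4Q = 0, at Q = 7; min AVC = 108 - 28·7 + 2·7^2 = €10.
P = €3 lies below min AVC = €10; no output level covers variable cost.
Shutting down limits the loss to fixed cost, €64.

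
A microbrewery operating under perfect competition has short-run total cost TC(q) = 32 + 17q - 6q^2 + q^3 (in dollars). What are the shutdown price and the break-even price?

Shutdown price = min AVC. AVC = 17 - 6q + q^2, with vertex at q = 3 and minimum $8.
ATC = 32/q + 17 - 6q + q^2. Setting dATC/dq = −32/q^2 − 6 + 2q = 0 gives q = 4 (since 2·4^3 − 6·4^2 = 32).
min ATC = 32/4 + 17 − 6·4 + 4^2 = $17. That is the break-even price.
Between these two prices the firm operates at a loss; above $17 it earns a profit.

Shutdown price = $8; break-even price = $17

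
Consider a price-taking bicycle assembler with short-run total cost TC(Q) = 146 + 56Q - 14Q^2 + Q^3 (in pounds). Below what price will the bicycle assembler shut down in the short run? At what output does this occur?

£7 per unit, at Q = 7

Short-run supply begins at min AVC. From VC = 56Q - 14Q^2 + Q^3, AVC = 56 - 14Q + Q^2.
dAVC/dQ = -14 + 2Q = 0 gives Q = 7. min AVC = 56 - 14·7 + 7^2 = 7.
For P < £7 the firm produces nothing.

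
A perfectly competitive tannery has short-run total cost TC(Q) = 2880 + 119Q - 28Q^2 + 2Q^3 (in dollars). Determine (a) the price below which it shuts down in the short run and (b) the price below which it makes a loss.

AVC = 119 - 28Q + 2Q^2; minimized at Q = 7, giving min AVC = $21. That is the shutdown price.
ATC = 2880/Q + 119 - 28Q + 2Q^2. Setting dATC/dQ = −2880/Q^2 − 28 + 4Q = 0 gives Q = 12 (since 4·12^3 − 28·12^2 = 2880).
min ATC = 2880/12 + 119 − 28·12 + 2·12^2 = $311. That is the break-even price.
For $21 ≤ P < $311 the firm produces at a loss; below $21 it shuts down.

Shutdown price = $21; break-even price = $311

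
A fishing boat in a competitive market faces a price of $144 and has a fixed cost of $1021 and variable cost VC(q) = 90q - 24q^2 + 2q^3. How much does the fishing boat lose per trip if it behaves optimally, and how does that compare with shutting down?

Profit = -$49 at q = 9

AVC = 90 - 24q + 2q^2 has its minimum $18 at q = 6; price $144 clears that bar, so the firm operates.
With MC = 90 - 48q + 6q^2, P = MC on the upward-sloping part at q* = 9.
TR = 144·9 = 1296. TC = 1021 + 324 = 1345. Profit = 1296 − 1345 = -$49.
That loss of $49 beats the $1021 the firm would lose by shutting down; producing recovers $972 of fixed cost.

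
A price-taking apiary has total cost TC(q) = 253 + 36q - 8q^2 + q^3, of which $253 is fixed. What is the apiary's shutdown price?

$20 per unit

Short-run supply begins at min AVC. From VC = 36q - 8q^2 + q^3, AVC = 36 - 8q + q^2.
At the minimum of AVC, MC = AVC. MC = 36 - 16q + 3q^2; setting MC = AVC gives 2q^2 - 8q = 0, so q = 4. min AVC = 20.
The firm shuts down for any P below $20.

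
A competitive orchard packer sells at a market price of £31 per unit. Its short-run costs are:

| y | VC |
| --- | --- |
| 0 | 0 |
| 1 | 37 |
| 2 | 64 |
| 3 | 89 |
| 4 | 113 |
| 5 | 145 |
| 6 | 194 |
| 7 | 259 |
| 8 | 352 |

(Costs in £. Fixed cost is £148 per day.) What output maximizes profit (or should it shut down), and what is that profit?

Tabulate TR − TC: y=0: -148; y=1: -154; y=2: -150; y=3: -144; y=4: -137; y=5: -138; y=6: -156; y=7: -190; y=8: -252.
Profit is maximized at y = 4. AVC there is 113/4 = £28.25 ≤ P, so producing beats shutting down (which would give -£148).

y = 4; profit = -£137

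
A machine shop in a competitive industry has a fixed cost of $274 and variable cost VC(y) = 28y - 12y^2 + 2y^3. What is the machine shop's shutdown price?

$10 per unit

The shutdown price is the minimum of AVC. VC = 28y - 12y^2 + 2y^3, so AVC = 28 - 12y + 2y^2.
dAVC/dy = -12 + 4y = 0 gives y = 3. min AVC = 28 - 12·3 + 2·3^2 = 10.
For P < $10 the firm produces nothing.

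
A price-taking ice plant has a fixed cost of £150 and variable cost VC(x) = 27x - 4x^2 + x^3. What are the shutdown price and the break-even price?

Shutdown price = min AVC. AVC = 27 - 4x + x^2, with vertex at x = 2 and minimum £23.
ATC = 150/x + 27 - 4x + x^2. Setting dATC/dx = −150/x^2 − 4 + 2x = 0 gives x = 5 (since 2·5^3 − 4·5^2 = 150).
min ATC = 150/5 + 27 − 4·5 + 5^2 = £62. That is the break-even price.
For £23 ≤ P < £62 the firm produces at a loss; below £23 it shuts down.

Shutdown price = £23; break-even price = £62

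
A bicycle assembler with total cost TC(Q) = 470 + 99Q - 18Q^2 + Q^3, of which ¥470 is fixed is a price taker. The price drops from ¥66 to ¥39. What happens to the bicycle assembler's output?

AVC = 99 - 18Q + Q^2, minimized at Q = 9 where min AVC = ¥18. MC = 99 - 36Q + 3Q^2.
With P = ¥66 above the shutdown price, P = MC gives Q = 11.
At P = ¥39 ≥ min AVC, set P = MC: Q = 10. The firm stays open but cuts output.

Output falls from 11 to 10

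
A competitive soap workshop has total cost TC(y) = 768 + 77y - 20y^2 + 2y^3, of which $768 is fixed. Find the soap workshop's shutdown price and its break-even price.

Shutdown price = $27; break-even price = $141

AVC = 77 - 20y + 2y^2; minimized at y = 5, giving min AVC = $27. That is the shutdown price.
ATC = 768/y + 77 - 20y + 2y^2. Setting dATC/dy = −768/y^2 − 20 + 4y = 0 gives y = 8 (since 4·8^3 − 20·8^2 = 768).
min ATC = 768/8 + 77 − 20·8 + 2·8^2 = $141. That is the break-even price.
For $27 ≤ P < $141 the firm produces at a loss; below $27 it shuts down.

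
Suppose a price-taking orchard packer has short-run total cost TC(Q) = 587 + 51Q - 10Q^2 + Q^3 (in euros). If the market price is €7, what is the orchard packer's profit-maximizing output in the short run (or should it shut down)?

Variable cost is VC = 51Q - 10Q^2 + Q^3, so AVC = VC/Q = 51 - 10Q + Q^2 and MC = dTC/dQ = 51 - 20Q + 3Q^2.
The AVC parabola has its vertex at Q = 10/2 = 5, where AVC = 51 - 10·5 + 5^2 = €26.
With P < min AVC (€7 < €26), every unit sold adds to the loss.
Best response: produce nothing and absorb the €587 fixed cost.

Shut down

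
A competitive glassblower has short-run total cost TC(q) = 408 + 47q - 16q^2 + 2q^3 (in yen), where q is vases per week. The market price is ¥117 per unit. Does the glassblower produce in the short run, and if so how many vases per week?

Produce at q = 7

Variable cost is VC = 47q - 16q^2 + 2q^3, so AVC = VC/q = 47 - 16q + 2q^2 and MC = dTC/dq = 47 - 32q + 6q^2.
AVC is minimized where dAVC/dq = -16 + 4q = 0, at q = 4; min AVC = 47 - 16·4 + 2·4^2 = ¥15.
Because ¥117 ≥ ¥15, revenue can cover variable cost; the firm operates.
P = MC gives -70 - 32q + 6q^2 = 0, with roots -5/3 and 7. Take the larger (rising MC): q* = 7.
Check: AVC at q = 7 is ¥33 ≤ P, so revenue covers variable cost.
Profit = P·q − TC = 117·7 − 639 = ¥180.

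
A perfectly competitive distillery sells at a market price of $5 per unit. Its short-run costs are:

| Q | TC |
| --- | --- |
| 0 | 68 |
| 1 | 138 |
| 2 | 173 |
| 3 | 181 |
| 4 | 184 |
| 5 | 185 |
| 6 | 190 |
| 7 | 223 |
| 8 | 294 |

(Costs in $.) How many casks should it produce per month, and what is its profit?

Q = 0 (shut down); profit = -$68

Compute π = P·Q − TC at each output: Q=0: -68; Q=1: -133; Q=2: -163; Q=3: -166; Q=4: -164; Q=5: -160; Q=6: -160; Q=7: -188; Q=8: -254.
Profit is highest at Q = 0. Equivalently, the lowest AVC in the table is 122/6 ≈ $20.33 at Q = 6, and P = $5 falls below it — price never covers variable cost, so the firm shuts down and loses only its fixed cost.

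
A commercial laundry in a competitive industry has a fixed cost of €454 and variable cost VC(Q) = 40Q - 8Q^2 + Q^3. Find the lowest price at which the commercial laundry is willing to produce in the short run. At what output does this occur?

Short-run supply begins at min AVC. From VC = 40Q - 8Q^2 + Q^3, AVC = 40 - 8Q + Q^2.
At the minimum of AVC, MC = AVC. MC = 40 - 16Q + 3Q^2; setting MC = AVC gives 2Q^2 - 8Q = 0, so Q = 4. min AVC = 24.
For P < €24 the firm produces nothing.

€24 per unit, at Q = 4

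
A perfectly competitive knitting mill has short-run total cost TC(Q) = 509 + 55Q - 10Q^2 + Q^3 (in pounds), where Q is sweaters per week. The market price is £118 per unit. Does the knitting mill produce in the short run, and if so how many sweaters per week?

Strip out fixed cost: VC = 55Q - 10Q^2 + Q^3. Then AVC = 55 - 10Q + Q^2 and MC = 55 - 20Q + 3Q^2.
AVC hits its minimum where MC = AVC, at Q = 5, giving min AVC = 55 - 10·5 + 5^2 = £30.
Since P = £118 ≥ min AVC = £30, price covers variable cost and the firm should produce.
Set P = MC: 118 = 55 - 20Q + 3Q^2 → -63 - 20Q + 3Q^2 = 0. The roots are Q = -7/3 and Q = 9; the profit-maximizing output is on the rising part of MC, so Q* = 9.
Check: AVC at Q = 9 is £46 ≤ P, so revenue covers variable cost.
Profit = P·Q − TC = 118·9 − 923 = £139.

Produce at Q = 9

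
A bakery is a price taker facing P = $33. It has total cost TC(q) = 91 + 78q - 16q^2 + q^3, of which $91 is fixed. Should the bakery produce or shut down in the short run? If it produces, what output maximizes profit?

Strip out fixed cost: VC = 78q - 16q^2 + q^3. Then AVC = 78 - 16q + q^2 and MC = 78 - 32q + 3q^2.
AVC is minimized where dAVC/dq = -16 + 2q = 0, at q = 8; min AVC = 78 - 16·8 + 8^2 = $14.
Because $33 ≥ $14, revenue can cover variable cost; the firm operates.
Set P = MC: 33 = 78 - 32q + 3q^2 → 45 - 32q + 3q^2 = 0. The roots are q = 5/3 and q = 9; the profit-maximizing output is on the rising part of MC, so q* = 9.
Check: AVC at q = 9 is $15 ≤ P, so revenue covers variable cost.
Profit = P·q − TC = 33·9 − 226 = $71.

Produce at q = 9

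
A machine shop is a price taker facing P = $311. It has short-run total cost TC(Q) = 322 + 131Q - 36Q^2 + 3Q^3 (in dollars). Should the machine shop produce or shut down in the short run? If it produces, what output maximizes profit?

Variable cost is VC = 131Q - 36Q^2 + 3Q^3, so AVC = VC/Q = 131 - 36Q + 3Q^2 and MC = dTC/dQ = 131 - 72Q + 9Q^2.
AVC hits its minimum where MC = AVC, at Q = 6, giving min AVC = 131 - 36·6 + 3·6^2 = $23.
P = $311 exceeds min AVC = $23, so the firm stays open.
Solving P = MC: -180 - 72Q + 9Q^2 = 0 ⇒ Q = -2 or 10. On the upward-sloping branch, Q* = 10.
Check: AVC at Q = 10 is $71 ≤ P, so revenue covers variable cost.
Profit = P·Q − TC = 311·10 − 1032 = $2078.

Produce at Q = 10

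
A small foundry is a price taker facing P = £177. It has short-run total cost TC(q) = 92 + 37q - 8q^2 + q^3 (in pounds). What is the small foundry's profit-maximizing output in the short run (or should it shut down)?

Produce at q = 10

Variable cost is VC = 37q - 8q^2 + q^3, so AVC = VC/q = 37 - 8q + q^2 and MC = dTC/dq = 37 - 16q + 3q^2.
The AVC parabola has its vertex at q = 8/2 = 4, where AVC = 37 - 8·4 + 4^2 = £21.
Since P = £177 ≥ min AVC = £21, price covers variable cost and the firm should produce.
Solving P = MC: -140 - 16q + 3q^2 = 0 ⇒ q = -14/3 or 10. On the upward-sloping branch, q* = 10.
Check: AVC at q = 10 is £57 ≤ P, so revenue covers variable cost.
Profit = P·q − TC = 177·10 − 662 = £1108.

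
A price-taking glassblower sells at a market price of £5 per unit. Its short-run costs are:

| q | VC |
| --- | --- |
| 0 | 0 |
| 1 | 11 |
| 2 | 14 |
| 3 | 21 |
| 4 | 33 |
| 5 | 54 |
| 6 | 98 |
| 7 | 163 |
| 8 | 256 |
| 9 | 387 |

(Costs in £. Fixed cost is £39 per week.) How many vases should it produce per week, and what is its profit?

q = 0 (shut down); profit = -£39

Tabulate TR − TC: q=0: -39; q=1: -45; q=2: -43; q=3: -45; q=4: -52; q=5: -68; q=6: -107; q=7: -167; q=8: -255; q=9: -381.
Profit is highest at q = 0. Equivalently, the lowest AVC in the table is 14/2 ≈ £7 at q = 2, and P = £5 falls below it — price never covers variable cost, so the firm shuts down and loses only its fixed cost.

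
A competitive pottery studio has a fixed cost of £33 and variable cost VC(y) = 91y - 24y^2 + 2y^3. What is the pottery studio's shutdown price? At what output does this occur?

£19 per unit, at y = 6

Short-run supply begins at min AVC. From VC = 91y - 24y^2 + 2y^3, AVC = 91 - 24y + 2y^2.
At the minimum of AVC, MC = AVC. MC = 91 - 48y + 6y^2; setting MC = AVC gives 4y^2 - 24y = 0, so y = 6. min AVC = 19.
So the shutdown price is £19.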